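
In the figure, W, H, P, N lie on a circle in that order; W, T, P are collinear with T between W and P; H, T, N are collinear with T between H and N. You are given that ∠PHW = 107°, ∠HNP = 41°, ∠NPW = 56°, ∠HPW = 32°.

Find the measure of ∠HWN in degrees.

∠HWN = 92°

1. ∠NHW = 56°  [same arc WN]
2. ∠HNW = 32°  [same arc WH]
3. ∠HWN = 92°  [△WHN]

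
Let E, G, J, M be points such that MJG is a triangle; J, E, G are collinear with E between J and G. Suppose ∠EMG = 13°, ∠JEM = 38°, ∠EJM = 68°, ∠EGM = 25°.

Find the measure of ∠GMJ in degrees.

∠GMJ = 87°

1. ∠GJM = 68°  [E on ray JG]
2. ∠JGM = 25°  [E on ray GJ]
3. ∠GMJ = 87°  [△MJG]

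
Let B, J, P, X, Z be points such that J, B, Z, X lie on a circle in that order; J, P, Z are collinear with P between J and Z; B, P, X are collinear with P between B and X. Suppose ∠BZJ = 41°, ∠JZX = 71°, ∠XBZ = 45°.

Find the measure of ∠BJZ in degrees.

1. ∠BPZ = 94°  [△BPZ]
2. ∠JBX = 71°  [same arc JX]
3. ∠BPJ = 86°  [linear pair at P on JZ]
4. ∠BJZ = 23°  [△JPB]

∠BJZ = 23°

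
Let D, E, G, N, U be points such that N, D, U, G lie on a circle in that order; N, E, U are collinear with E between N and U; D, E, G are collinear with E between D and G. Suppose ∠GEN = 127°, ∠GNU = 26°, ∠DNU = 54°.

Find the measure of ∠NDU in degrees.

∠NDU = 99°

1. ∠DEU = 127°  [vertical angles at E]
2. ∠GDU = 26°  [same arc UG]
3. ∠DUN = 27°  [△DEU]
4. ∠NDU = 99°  [△NDU]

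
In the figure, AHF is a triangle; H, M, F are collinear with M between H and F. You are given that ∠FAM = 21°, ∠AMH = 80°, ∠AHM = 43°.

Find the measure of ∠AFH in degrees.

1. ∠AMF = 100°  [linear pair at M on HF]
2. ∠AFM = 59°  [△AMF]
3. ∠AFH = 59°  [M on ray FH]

∠AFH = 59°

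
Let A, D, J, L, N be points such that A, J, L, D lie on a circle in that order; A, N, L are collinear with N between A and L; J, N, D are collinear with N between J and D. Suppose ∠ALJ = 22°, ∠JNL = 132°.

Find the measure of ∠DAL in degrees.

∠DAL = 26°

1. ∠ADJ = 22°  [same arc AJ]
2. ∠AND = 132°  [vertical angles at N]
3. ∠DAL = 26°  [△AND]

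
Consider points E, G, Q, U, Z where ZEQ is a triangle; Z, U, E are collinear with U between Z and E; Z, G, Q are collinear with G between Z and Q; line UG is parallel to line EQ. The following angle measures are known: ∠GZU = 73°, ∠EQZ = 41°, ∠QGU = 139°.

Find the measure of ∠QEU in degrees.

1. ∠EZQ = 73°  [U on ZE, G on ZQ]
2. ∠QEZ = 66°  [△ZEQ]
3. ∠QEU = 66°  [U on ray EZ]

∠QEU = 66°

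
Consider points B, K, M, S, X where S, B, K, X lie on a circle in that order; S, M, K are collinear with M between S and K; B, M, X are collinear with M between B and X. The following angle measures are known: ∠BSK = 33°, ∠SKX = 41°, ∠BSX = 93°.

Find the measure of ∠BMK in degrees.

1. ∠BXK = 33°  [same arc BK]
2. ∠SBX = 41°  [same arc SX]
3. ∠BKX = 87°  [cyclic SBKX, opposite ∠S+∠K]
4. ∠BXS = 46°  [△SBX]
5. ∠KBX = 60°  [△BKX]
6. ∠BKS = 46°  [same arc SB]
7. ∠BMK = 74°  [△BMK]

∠BMK = 74°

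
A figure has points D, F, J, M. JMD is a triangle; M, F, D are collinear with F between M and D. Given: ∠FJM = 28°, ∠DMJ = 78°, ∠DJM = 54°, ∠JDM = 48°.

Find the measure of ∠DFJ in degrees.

1. ∠FMJ = 78°  [F on ray MD]
2. ∠JFM = 74°  [△JMF]
3. ∠DFJ = 106°  [linear pair at F on MD]

∠DFJ = 106°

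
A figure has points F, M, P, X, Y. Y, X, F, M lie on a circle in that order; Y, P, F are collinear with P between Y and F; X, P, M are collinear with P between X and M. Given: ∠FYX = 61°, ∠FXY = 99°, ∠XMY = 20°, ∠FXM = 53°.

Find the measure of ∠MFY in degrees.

1. ∠FMY = 81°  [cyclic YXFM, opposite ∠X+∠M]
2. ∠FYM = 53°  [same arc FM]
3. ∠MFY = 46°  [△YFM]

∠MFY = 46°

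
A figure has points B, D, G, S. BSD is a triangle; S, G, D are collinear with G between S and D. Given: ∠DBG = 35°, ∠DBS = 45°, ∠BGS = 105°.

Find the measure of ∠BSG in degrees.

∠BSG = 65°

1. ∠BGD = 75°  [linear pair at G on SD]
2. ∠BDG = 70°  [△BGD]
3. ∠BDS = 70°  [G on ray DS]
4. ∠BSD = 65°  [△BSD]
5. ∠BSG = 65°  [G on ray SD]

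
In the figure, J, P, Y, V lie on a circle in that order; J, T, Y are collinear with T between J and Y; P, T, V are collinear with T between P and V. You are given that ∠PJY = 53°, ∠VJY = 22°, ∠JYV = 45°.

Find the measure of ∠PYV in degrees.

∠PYV = 105°

1. ∠PVY = 53°  [same arc PY]
2. ∠VPY = 22°  [same arc YV]
3. ∠PYV = 105°  [△PYV]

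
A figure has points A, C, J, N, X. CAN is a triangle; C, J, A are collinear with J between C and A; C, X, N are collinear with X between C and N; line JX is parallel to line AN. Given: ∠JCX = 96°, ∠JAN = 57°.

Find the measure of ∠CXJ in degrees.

∠CXJ = 27°

1. ∠ACN = 96°  [J on CA, X on CN]
2. ∠CAN = 57°  [J on ray AC]
3. ∠ANC = 27°  [△CAN]
4. ∠CXJ = 27°  [JX∥AN, corresponding at X]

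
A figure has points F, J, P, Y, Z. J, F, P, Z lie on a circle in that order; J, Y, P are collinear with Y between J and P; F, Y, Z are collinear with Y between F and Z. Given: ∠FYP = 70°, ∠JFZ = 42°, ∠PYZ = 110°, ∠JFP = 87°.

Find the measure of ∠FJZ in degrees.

∠FJZ = 73°

1. ∠FYJ = 110°  [linear pair at Y on JP]
2. ∠FJP = 28°  [△JYF]
3. ∠FPJ = 65°  [△JFP]
4. ∠FZJ = 65°  [same arc JF]
5. ∠FJZ = 73°  [△JFZ]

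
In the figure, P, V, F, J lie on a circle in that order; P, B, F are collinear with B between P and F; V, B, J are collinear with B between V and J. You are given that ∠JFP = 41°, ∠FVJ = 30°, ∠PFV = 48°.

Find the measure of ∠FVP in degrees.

1. ∠FPJ = 30°  [same arc FJ]
2. ∠FJP = 109°  [△PFJ]
3. ∠FVP = 71°  [cyclic PVFJ, opposite ∠V+∠J]

∠FVP = 71°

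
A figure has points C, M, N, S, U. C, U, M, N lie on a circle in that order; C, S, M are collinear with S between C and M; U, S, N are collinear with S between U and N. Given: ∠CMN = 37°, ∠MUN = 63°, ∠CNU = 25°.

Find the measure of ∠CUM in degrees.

∠CUM = 100°

1. ∠MCN = 63°  [same arc MN]
2. ∠CNM = 80°  [△CMN]
3. ∠CUM = 100°  [cyclic CUMN, opposite ∠U+∠N]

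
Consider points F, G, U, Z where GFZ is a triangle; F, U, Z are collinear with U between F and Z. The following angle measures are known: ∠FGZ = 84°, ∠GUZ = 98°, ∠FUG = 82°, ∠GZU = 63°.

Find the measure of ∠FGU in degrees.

∠FGU = 65°

1. ∠FZG = 63°  [U on ray ZF]
2. ∠GFZ = 33°  [△GFZ]
3. ∠GFU = 33°  [U on ray FZ]
4. ∠FGU = 65°  [△GFU]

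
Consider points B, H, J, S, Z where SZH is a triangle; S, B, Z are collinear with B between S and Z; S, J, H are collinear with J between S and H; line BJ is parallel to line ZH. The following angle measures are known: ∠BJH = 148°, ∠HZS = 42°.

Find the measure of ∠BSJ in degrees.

1. ∠BJS = 32°  [linear pair at J on SH]
2. ∠JBS = 42°  [BJ∥ZH, corresponding at B]
3. ∠BSJ = 106°  [△SBJ]

∠BSJ = 106°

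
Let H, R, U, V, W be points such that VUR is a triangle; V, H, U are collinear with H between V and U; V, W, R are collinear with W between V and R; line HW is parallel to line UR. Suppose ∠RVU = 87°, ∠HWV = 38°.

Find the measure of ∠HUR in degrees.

1. ∠HVW = 87°  [H on VU, W on VR]
2. ∠VHW = 55°  [△VHW]
3. ∠UHW = 125°  [linear pair at H on VU]
4. ∠HUR = 55°  [HW∥UR, co-interior at U–H]

∠HUR = 55°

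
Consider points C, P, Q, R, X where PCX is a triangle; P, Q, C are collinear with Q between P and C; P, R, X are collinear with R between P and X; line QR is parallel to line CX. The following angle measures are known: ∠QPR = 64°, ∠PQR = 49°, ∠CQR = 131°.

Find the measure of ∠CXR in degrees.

1. ∠PRQ = 67°  [△PQR]
2. ∠QRX = 113°  [linear pair at R on PX]
3. ∠CXR = 67°  [QR∥CX, co-interior at X–R]

∠CXR = 67°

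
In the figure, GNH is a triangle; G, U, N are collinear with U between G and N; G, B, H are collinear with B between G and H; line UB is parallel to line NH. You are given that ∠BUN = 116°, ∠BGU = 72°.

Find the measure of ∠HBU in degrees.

∠HBU = 136°

1. ∠BUG = 64°  [linear pair at U on GN]
2. ∠GBU = 44°  [△GUB]
3. ∠HBU = 136°  [linear pair at B on GH]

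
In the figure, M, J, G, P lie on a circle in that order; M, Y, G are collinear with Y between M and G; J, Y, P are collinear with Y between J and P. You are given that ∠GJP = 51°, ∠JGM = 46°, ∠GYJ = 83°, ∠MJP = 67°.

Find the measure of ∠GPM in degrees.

1. ∠GMP = 51°  [same arc GP]
2. ∠MGP = 67°  [same arc MP]
3. ∠GPM = 62°  [△MGP]

∠GPM = 62°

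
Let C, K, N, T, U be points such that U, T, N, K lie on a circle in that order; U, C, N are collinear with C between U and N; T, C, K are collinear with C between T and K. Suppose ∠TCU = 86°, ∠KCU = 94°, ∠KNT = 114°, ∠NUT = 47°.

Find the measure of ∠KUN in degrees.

∠KUN = 19°

1. ∠KTU = 47°  [△UCT]
2. ∠KUT = 66°  [cyclic UTNK, opposite ∠U+∠N]
3. ∠TKU = 67°  [△UTK]
4. ∠KUN = 19°  [△UCK]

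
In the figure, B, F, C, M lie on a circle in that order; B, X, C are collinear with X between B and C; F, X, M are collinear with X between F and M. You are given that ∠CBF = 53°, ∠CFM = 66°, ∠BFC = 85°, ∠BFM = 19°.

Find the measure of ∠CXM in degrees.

1. ∠CMF = 53°  [same arc FC]
2. ∠BCM = 19°  [same arc BM]
3. ∠CXM = 108°  [△CXM]

∠CXM = 108°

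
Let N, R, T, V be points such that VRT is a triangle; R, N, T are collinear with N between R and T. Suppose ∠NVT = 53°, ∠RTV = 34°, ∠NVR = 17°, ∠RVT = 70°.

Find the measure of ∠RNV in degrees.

∠RNV = 87°

1. ∠TRV = 76°  [△VRT]
2. ∠NRV = 76°  [N on ray RT]
3. ∠RNV = 87°  [△VRN]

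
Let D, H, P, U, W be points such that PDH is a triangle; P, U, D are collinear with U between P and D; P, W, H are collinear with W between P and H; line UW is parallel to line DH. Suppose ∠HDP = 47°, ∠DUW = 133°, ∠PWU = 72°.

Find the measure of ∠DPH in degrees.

1. ∠PUW = 47°  [UW∥DH, corresponding at U]
2. ∠UPW = 61°  [△PUW]
3. ∠DPH = 61°  [U on PD, W on PH]

∠DPH = 61°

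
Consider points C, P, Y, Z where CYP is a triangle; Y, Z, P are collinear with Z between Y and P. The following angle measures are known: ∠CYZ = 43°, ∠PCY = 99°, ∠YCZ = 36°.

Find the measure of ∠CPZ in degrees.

∠CPZ = 38°

1. ∠CYP = 43°  [Z on ray YP]
2. ∠CPY = 38°  [△CYP]
3. ∠CPZ = 38°  [Z on ray PY]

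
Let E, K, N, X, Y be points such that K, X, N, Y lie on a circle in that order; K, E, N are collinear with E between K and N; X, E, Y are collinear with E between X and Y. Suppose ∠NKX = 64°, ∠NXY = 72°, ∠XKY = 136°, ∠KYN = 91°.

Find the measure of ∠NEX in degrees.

∠NEX = 81°

1. ∠KXN = 89°  [cyclic KXNY, opposite ∠X+∠Y]
2. ∠KNX = 27°  [△KXN]
3. ∠NEX = 81°  [△XEN]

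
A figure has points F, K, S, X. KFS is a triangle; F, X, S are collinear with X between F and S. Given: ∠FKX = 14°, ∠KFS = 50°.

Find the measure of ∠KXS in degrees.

∠KXS = 64°

1. ∠KFX = 50°  [X on ray FS]
2. ∠FXK = 116°  [△KFX]
3. ∠KXS = 64°  [linear pair at X on FS]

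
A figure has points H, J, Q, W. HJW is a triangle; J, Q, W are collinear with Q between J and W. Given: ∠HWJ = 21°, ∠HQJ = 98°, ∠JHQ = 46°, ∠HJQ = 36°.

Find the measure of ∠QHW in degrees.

1. ∠HWQ = 21°  [Q on ray WJ]
2. ∠HQW = 82°  [linear pair at Q on JW]
3. ∠QHW = 77°  [△HQW]

∠QHW = 77°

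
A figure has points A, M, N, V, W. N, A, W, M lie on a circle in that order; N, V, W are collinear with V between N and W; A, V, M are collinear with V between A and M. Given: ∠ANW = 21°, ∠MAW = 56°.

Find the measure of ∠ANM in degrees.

∠ANM = 77°

1. ∠AMW = 21°  [same arc AW]
2. ∠AWM = 103°  [△AWM]
3. ∠ANM = 77°  [cyclic NAWM, opposite ∠N+∠W]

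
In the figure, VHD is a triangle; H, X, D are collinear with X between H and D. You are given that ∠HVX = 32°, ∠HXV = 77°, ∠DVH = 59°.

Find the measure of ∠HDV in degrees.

∠HDV = 50°

1. ∠VHX = 71°  [△VHX]
2. ∠DHV = 71°  [X on ray HD]
3. ∠HDV = 50°  [△VHD]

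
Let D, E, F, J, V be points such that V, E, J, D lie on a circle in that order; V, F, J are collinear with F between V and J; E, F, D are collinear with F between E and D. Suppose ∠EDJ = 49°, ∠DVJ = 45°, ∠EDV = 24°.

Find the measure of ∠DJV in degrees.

∠DJV = 62°

1. ∠DFV = 111°  [△VFD]
2. ∠DFJ = 69°  [linear pair at F on VJ]
3. ∠DJV = 62°  [△JFD]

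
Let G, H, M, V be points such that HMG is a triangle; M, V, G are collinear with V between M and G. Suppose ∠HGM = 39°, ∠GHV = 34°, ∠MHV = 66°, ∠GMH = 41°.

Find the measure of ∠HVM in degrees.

1. ∠HGV = 39°  [V on ray GM]
2. ∠GVH = 107°  [△HVG]
3. ∠HVM = 73°  [linear pair at V on MG]

∠HVM = 73°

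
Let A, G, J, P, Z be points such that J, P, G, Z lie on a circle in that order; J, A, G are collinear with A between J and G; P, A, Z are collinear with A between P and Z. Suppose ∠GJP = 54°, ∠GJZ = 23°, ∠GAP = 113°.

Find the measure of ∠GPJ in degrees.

∠GPJ = 82°

1. ∠GPZ = 23°  [same arc GZ]
2. ∠JGP = 44°  [△PAG]
3. ∠GPJ = 82°  [△JPG]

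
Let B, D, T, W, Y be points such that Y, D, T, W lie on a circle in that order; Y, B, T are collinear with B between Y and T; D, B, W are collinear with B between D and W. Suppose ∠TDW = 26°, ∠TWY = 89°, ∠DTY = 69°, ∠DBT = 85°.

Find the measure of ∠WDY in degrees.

1. ∠TYW = 26°  [same arc TW]
2. ∠WTY = 65°  [△YTW]
3. ∠WDY = 65°  [same arc YW]

∠WDY = 65°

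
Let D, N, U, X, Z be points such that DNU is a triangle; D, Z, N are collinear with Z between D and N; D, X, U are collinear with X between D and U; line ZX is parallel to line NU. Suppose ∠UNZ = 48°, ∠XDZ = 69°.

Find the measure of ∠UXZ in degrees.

1. ∠DNU = 48°  [Z on ray ND]
2. ∠NDU = 69°  [Z on DN, X on DU]
3. ∠DUN = 63°  [△DNU]
4. ∠DXZ = 63°  [ZX∥NU, corresponding at X]
5. ∠UXZ = 117°  [linear pair at X on DU]

∠UXZ = 117°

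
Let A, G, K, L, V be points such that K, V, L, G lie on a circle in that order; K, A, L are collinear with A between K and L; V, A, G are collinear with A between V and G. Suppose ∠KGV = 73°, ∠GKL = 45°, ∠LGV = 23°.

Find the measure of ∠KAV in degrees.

1. ∠KLV = 73°  [same arc KV]
2. ∠GVL = 45°  [same arc LG]
3. ∠LAV = 62°  [△VAL]
4. ∠KAV = 118°  [linear pair at A on KL]

∠KAV = 118°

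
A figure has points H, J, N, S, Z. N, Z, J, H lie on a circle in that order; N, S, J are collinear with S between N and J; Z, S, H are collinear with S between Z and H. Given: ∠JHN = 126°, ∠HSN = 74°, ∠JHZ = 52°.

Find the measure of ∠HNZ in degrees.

1. ∠JZN = 54°  [cyclic NZJH, opposite ∠Z+∠H]
2. ∠JSZ = 74°  [vertical angles at S]
3. ∠JNZ = 52°  [same arc ZJ]
4. ∠NJZ = 74°  [△NZJ]
5. ∠NSZ = 106°  [linear pair at S on NJ]
6. ∠HZN = 22°  [△NSZ]
7. ∠NHZ = 74°  [same arc NZ]
8. ∠HNZ = 84°  [△NZH]

∠HNZ = 84°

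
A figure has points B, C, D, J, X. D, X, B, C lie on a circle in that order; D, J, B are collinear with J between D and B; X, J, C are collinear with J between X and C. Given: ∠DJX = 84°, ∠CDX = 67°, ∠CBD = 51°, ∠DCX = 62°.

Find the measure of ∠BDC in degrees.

∠BDC = 22°

1. ∠BJC = 84°  [vertical angles at J]
2. ∠CJD = 96°  [linear pair at J on DB]
3. ∠BDC = 22°  [△DJC]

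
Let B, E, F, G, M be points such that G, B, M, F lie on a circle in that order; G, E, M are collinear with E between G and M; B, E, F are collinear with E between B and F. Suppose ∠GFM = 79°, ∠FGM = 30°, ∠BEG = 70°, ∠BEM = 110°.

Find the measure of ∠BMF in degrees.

1. ∠FMG = 71°  [△GMF]
2. ∠FBM = 30°  [same arc MF]
3. ∠FEM = 70°  [vertical angles at E]
4. ∠BFM = 39°  [△MEF]
5. ∠BMF = 111°  [△BMF]

∠BMF = 111°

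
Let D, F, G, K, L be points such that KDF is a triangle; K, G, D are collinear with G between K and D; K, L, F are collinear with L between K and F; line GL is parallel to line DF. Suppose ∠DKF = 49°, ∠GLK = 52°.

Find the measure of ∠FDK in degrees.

∠FDK = 79°

1. ∠GKL = 49°  [G on KD, L on KF]
2. ∠KGL = 79°  [△KGL]
3. ∠FDK = 79°  [GL∥DF, corresponding at G]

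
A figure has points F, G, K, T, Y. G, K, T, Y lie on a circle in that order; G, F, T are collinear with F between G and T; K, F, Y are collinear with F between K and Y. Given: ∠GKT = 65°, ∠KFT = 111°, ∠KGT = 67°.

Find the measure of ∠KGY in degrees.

1. ∠GTK = 48°  [△GKT]
2. ∠GFK = 69°  [linear pair at F on GT]
3. ∠GKY = 44°  [△GFK]
4. ∠GYK = 48°  [same arc GK]
5. ∠KGY = 88°  [△GKY]

∠KGY = 88°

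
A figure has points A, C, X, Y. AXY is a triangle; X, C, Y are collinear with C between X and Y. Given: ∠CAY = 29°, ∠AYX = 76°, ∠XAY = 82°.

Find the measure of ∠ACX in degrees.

1. ∠AYC = 76°  [C on ray YX]
2. ∠ACY = 75°  [△ACY]
3. ∠ACX = 105°  [linear pair at C on XY]

∠ACX = 105°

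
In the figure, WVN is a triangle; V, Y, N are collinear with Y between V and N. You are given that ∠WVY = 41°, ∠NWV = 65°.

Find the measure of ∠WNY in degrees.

1. ∠NVW = 41°  [Y on ray VN]
2. ∠VNW = 74°  [△WVN]
3. ∠WNY = 74°  [Y on ray NV]

∠WNY = 74°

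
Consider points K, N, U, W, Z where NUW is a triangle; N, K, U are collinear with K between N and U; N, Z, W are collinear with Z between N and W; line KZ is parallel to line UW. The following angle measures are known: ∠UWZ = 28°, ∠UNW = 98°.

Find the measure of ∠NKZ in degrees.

∠NKZ = 54°

1. ∠NWU = 28°  [Z on ray WN]
2. ∠NUW = 54°  [△NUW]
3. ∠NKZ = 54°  [KZ∥UW, corresponding at K]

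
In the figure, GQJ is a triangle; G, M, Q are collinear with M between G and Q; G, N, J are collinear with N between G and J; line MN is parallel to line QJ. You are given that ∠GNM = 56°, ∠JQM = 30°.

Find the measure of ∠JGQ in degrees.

1. ∠GJQ = 56°  [MN∥QJ, corresponding at N]
2. ∠GQJ = 30°  [M on ray QG]
3. ∠JGQ = 94°  [△GQJ]

∠JGQ = 94°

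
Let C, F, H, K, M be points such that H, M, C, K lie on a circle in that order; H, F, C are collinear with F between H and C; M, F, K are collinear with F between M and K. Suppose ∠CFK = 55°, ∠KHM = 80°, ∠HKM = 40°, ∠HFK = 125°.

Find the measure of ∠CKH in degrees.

1. ∠HMK = 60°  [△HMK]
2. ∠CHK = 15°  [△HFK]
3. ∠HCK = 60°  [same arc HK]
4. ∠CKH = 105°  [△HCK]

∠CKH = 105°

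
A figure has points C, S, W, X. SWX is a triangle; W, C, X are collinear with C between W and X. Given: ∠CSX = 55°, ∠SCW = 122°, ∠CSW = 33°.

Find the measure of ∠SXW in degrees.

∠SXW = 67°

1. ∠SCX = 58°  [linear pair at C on WX]
2. ∠CXS = 67°  [△SCX]
3. ∠SXW = 67°  [C on ray XW]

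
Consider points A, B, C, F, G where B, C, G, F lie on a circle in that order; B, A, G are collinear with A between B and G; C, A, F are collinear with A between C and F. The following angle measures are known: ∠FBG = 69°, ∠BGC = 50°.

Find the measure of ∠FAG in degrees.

∠FAG = 119°

1. ∠BFC = 50°  [same arc BC]
2. ∠BAF = 61°  [△BAF]
3. ∠FAG = 119°  [linear pair at A on BG]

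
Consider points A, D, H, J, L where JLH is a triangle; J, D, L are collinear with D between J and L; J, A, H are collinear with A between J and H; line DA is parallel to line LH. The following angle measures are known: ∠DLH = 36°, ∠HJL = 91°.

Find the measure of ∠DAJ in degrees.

∠DAJ = 53°

1. ∠HLJ = 36°  [D on ray LJ]
2. ∠JHL = 53°  [△JLH]
3. ∠DAJ = 53°  [DA∥LH, corresponding at A]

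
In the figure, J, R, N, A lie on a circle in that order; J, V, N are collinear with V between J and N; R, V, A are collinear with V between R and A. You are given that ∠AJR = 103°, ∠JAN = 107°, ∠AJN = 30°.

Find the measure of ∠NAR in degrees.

∠NAR = 73°

1. ∠ANR = 77°  [cyclic JRNA, opposite ∠J+∠N]
2. ∠ARN = 30°  [same arc NA]
3. ∠NAR = 73°  [△RNA]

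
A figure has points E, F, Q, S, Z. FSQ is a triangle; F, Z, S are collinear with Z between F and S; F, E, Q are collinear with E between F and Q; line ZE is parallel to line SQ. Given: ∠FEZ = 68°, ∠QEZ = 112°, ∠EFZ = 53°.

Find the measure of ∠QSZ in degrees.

∠QSZ = 59°

1. ∠EZF = 59°  [△FZE]
2. ∠EZS = 121°  [linear pair at Z on FS]
3. ∠QSZ = 59°  [ZE∥SQ, co-interior at S–Z]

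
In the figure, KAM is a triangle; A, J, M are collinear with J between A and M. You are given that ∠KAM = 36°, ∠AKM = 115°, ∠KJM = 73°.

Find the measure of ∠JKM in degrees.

∠JKM = 78°

1. ∠AMK = 29°  [△KAM]
2. ∠JMK = 29°  [J on ray MA]
3. ∠JKM = 78°  [△KJM]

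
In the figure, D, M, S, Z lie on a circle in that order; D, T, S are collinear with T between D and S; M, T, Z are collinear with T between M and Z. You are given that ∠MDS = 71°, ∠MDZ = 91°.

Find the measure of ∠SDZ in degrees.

∠SDZ = 20°

1. ∠MZS = 71°  [same arc MS]
2. ∠MSZ = 89°  [cyclic DMSZ, opposite ∠D+∠S]
3. ∠SMZ = 20°  [△MSZ]
4. ∠SDZ = 20°  [same arc SZ]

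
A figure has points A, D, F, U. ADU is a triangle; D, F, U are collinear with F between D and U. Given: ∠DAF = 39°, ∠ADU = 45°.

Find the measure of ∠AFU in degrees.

∠AFU = 84°

1. ∠ADF = 45°  [F on ray DU]
2. ∠AFD = 96°  [△ADF]
3. ∠AFU = 84°  [linear pair at F on DU]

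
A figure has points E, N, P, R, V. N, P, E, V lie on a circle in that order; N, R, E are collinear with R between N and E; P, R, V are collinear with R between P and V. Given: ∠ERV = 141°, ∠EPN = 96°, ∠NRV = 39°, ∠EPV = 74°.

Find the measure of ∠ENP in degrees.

∠ENP = 17°

1. ∠ERP = 39°  [vertical angles at R]
2. ∠NEP = 67°  [△PRE]
3. ∠ENP = 17°  [△NPE]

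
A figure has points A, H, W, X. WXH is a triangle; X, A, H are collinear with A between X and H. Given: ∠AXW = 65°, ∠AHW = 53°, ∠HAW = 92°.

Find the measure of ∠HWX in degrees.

1. ∠HXW = 65°  [A on ray XH]
2. ∠WHX = 53°  [A on ray HX]
3. ∠HWX = 62°  [△WXH]

∠HWX = 62°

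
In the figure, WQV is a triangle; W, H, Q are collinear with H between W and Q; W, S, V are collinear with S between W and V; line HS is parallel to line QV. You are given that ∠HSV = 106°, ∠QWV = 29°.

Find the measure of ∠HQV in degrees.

∠HQV = 77°

1. ∠HSW = 74°  [linear pair at S on WV]
2. ∠HWS = 29°  [H on WQ, S on WV]
3. ∠SHW = 77°  [△WHS]
4. ∠QHS = 103°  [linear pair at H on WQ]
5. ∠HQV = 77°  [HS∥QV, co-interior at Q–H]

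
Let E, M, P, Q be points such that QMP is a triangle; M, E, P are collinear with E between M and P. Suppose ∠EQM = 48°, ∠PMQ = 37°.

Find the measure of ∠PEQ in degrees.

1. ∠EMQ = 37°  [E on ray MP]
2. ∠MEQ = 95°  [△QME]
3. ∠PEQ = 85°  [linear pair at E on MP]

∠PEQ = 85°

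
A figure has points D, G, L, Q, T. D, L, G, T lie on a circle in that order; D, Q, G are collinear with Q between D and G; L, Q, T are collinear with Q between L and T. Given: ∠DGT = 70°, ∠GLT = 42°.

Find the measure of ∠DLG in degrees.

1. ∠GDT = 42°  [same arc GT]
2. ∠DTG = 68°  [△DGT]
3. ∠DLG = 112°  [cyclic DLGT, opposite ∠L+∠T]

∠DLG = 112°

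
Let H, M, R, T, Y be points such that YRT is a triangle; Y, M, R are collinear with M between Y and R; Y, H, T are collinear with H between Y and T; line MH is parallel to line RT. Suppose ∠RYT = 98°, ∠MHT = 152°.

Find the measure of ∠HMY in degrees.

1. ∠HYM = 98°  [M on YR, H on YT]
2. ∠MHY = 28°  [linear pair at H on YT]
3. ∠HMY = 54°  [△YMH]

∠HMY = 54°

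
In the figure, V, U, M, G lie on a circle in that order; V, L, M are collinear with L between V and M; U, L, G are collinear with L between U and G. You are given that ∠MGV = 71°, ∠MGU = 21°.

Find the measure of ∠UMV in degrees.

1. ∠MUV = 109°  [cyclic VUMG, opposite ∠U+∠G]
2. ∠MVU = 21°  [same arc UM]
3. ∠UMV = 50°  [△VUM]

∠UMV = 50°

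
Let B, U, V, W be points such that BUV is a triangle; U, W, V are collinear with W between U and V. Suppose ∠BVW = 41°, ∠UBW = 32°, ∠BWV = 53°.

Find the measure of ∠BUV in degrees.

∠BUV = 21°

1. ∠BWU = 127°  [linear pair at W on UV]
2. ∠BUW = 21°  [△BUW]
3. ∠BUV = 21°  [W on ray UV]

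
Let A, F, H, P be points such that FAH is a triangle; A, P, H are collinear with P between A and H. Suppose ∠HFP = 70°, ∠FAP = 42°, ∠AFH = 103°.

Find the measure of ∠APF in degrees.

∠APF = 105°

1. ∠FAH = 42°  [P on ray AH]
2. ∠AHF = 35°  [△FAH]
3. ∠FHP = 35°  [P on ray HA]
4. ∠FPH = 75°  [△FPH]
5. ∠APF = 105°  [linear pair at P on AH]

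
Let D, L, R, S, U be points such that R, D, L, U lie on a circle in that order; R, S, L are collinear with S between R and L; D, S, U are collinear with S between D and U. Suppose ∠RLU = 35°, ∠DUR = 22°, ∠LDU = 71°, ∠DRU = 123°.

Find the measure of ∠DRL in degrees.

∠DRL = 52°

1. ∠RDU = 35°  [same arc RU]
2. ∠DLR = 22°  [same arc RD]
3. ∠DSL = 87°  [△DSL]
4. ∠DSR = 93°  [linear pair at S on RL]
5. ∠DRL = 52°  [△RSD]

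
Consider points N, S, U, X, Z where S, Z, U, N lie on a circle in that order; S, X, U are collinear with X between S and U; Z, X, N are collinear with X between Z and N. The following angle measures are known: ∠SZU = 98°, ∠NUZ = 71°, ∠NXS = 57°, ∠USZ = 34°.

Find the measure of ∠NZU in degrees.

1. ∠SUZ = 48°  [△SZU]
2. ∠UXZ = 57°  [vertical angles at X]
3. ∠NZU = 75°  [△ZXU]

∠NZU = 75°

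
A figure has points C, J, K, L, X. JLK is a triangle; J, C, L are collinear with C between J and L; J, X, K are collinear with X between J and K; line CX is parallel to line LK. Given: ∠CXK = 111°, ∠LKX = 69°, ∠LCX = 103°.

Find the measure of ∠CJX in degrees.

1. ∠CXJ = 69°  [linear pair at X on JK]
2. ∠JCX = 77°  [linear pair at C on JL]
3. ∠CJX = 34°  [△JCX]

∠CJX = 34°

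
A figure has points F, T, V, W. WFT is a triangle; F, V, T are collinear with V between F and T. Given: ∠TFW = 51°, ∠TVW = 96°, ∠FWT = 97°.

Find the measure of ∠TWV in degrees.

1. ∠FTW = 32°  [△WFT]
2. ∠VTW = 32°  [V on ray TF]
3. ∠TWV = 52°  [△WVT]

∠TWV = 52°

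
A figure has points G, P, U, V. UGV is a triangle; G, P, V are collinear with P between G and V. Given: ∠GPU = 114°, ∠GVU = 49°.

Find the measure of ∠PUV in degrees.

∠PUV = 65°

1. ∠UPV = 66°  [linear pair at P on GV]
2. ∠PVU = 49°  [P on ray VG]
3. ∠PUV = 65°  [△UPV]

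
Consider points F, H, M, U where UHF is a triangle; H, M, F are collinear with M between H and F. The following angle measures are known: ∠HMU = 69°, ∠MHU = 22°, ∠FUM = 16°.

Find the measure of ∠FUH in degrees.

1. ∠FMU = 111°  [linear pair at M on HF]
2. ∠FHU = 22°  [M on ray HF]
3. ∠MFU = 53°  [△UMF]
4. ∠HFU = 53°  [M on ray FH]
5. ∠FUH = 105°  [△UHF]

∠FUH = 105°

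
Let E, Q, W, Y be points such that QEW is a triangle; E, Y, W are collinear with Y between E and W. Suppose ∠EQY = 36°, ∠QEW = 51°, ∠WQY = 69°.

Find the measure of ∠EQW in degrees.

∠EQW = 105°

1. ∠QEY = 51°  [Y on ray EW]
2. ∠EYQ = 93°  [△QEY]
3. ∠QYW = 87°  [linear pair at Y on EW]
4. ∠QWY = 24°  [△QYW]
5. ∠EWQ = 24°  [Y on ray WE]
6. ∠EQW = 105°  [△QEW]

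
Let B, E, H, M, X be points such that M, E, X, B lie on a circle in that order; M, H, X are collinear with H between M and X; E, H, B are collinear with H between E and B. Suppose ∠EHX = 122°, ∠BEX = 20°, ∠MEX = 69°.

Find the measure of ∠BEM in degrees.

1. ∠EHM = 58°  [linear pair at H on MX]
2. ∠EXM = 38°  [△EHX]
3. ∠EMX = 73°  [△MEX]
4. ∠BEM = 49°  [△MHE]

∠BEM = 49°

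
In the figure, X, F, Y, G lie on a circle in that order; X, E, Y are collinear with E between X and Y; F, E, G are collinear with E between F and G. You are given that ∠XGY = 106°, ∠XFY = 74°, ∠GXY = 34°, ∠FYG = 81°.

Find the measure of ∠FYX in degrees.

1. ∠GYX = 40°  [△XYG]
2. ∠FXG = 99°  [cyclic XFYG, opposite ∠X+∠Y]
3. ∠GFX = 40°  [same arc XG]
4. ∠FGX = 41°  [△XFG]
5. ∠FYX = 41°  [same arc XF]

∠FYX = 41°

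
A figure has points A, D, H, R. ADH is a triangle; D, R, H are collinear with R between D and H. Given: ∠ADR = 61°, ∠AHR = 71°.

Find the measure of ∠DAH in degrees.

1. ∠ADH = 61°  [R on ray DH]
2. ∠AHD = 71°  [R on ray HD]
3. ∠DAH = 48°  [△ADH]

∠DAH = 48°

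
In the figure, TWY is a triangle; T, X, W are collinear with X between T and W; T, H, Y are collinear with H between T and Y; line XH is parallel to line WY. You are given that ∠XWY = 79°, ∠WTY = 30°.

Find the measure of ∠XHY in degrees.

1. ∠TWY = 79°  [X on ray WT]
2. ∠TYW = 71°  [△TWY]
3. ∠THX = 71°  [XH∥WY, corresponding at H]
4. ∠XHY = 109°  [linear pair at H on TY]

∠XHY = 109°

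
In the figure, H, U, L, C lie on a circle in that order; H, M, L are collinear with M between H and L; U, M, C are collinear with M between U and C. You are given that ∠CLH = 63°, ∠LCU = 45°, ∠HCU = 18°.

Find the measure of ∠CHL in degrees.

∠CHL = 54°

1. ∠CML = 72°  [△LMC]
2. ∠CMH = 108°  [linear pair at M on HL]
3. ∠CHL = 54°  [△HMC]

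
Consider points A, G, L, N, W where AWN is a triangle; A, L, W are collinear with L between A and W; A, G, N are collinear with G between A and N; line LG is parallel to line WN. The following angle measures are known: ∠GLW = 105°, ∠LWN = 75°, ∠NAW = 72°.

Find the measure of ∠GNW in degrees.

∠GNW = 33°

1. ∠AWN = 75°  [L on ray WA]
2. ∠ANW = 33°  [△AWN]
3. ∠GNW = 33°  [G on ray NA]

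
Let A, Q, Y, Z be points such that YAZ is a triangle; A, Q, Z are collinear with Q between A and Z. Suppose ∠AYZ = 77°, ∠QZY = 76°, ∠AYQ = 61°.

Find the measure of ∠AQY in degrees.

1. ∠AZY = 76°  [Q on ray ZA]
2. ∠YAZ = 27°  [△YAZ]
3. ∠QAY = 27°  [Q on ray AZ]
4. ∠AQY = 92°  [△YAQ]

∠AQY = 92°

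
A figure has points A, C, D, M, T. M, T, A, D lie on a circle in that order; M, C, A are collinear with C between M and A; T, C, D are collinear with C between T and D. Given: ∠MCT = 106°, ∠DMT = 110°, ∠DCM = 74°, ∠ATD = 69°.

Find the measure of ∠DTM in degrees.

∠DTM = 33°

1. ∠ACD = 106°  [vertical angles at C]
2. ∠DAT = 70°  [cyclic MTAD, opposite ∠M+∠A]
3. ∠ADT = 41°  [△TAD]
4. ∠DAM = 33°  [△ACD]
5. ∠DTM = 33°  [same arc MD]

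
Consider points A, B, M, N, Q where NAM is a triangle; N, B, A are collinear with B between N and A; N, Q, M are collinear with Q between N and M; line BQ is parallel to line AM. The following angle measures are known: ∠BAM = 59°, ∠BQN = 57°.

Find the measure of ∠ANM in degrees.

1. ∠MAN = 59°  [B on ray AN]
2. ∠AMN = 57°  [BQ∥AM, corresponding at Q]
3. ∠ANM = 64°  [△NAM]

∠ANM = 64°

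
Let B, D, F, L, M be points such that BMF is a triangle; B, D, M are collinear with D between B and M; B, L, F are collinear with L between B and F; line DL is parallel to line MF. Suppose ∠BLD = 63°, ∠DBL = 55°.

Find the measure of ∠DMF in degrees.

∠DMF = 62°

1. ∠BDL = 62°  [△BDL]
2. ∠LDM = 118°  [linear pair at D on BM]
3. ∠DMF = 62°  [DL∥MF, co-interior at M–D]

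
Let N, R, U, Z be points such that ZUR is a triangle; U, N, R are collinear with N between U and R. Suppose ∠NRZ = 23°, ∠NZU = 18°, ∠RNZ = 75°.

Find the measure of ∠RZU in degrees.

∠RZU = 100°

1. ∠URZ = 23°  [N on ray RU]
2. ∠UNZ = 105°  [linear pair at N on UR]
3. ∠NUZ = 57°  [△ZUN]
4. ∠RUZ = 57°  [N on ray UR]
5. ∠RZU = 100°  [△ZUR]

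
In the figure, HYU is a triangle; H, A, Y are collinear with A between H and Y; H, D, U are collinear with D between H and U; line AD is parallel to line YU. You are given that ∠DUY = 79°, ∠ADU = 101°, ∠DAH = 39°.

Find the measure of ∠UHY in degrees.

1. ∠HUY = 79°  [D on ray UH]
2. ∠HYU = 39°  [AD∥YU, corresponding at A]
3. ∠UHY = 62°  [△HYU]

∠UHY = 62°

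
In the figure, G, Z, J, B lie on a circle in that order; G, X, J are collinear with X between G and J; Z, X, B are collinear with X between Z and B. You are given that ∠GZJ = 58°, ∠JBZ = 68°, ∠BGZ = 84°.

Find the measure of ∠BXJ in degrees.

∠BXJ = 70°

1. ∠JGZ = 68°  [same arc ZJ]
2. ∠BJZ = 96°  [cyclic GZJB, opposite ∠G+∠J]
3. ∠GJZ = 54°  [△GZJ]
4. ∠BZJ = 16°  [△ZJB]
5. ∠GBZ = 54°  [same arc GZ]
6. ∠BGJ = 16°  [same arc JB]
7. ∠BXG = 110°  [△GXB]
8. ∠BXJ = 70°  [linear pair at X on GJ]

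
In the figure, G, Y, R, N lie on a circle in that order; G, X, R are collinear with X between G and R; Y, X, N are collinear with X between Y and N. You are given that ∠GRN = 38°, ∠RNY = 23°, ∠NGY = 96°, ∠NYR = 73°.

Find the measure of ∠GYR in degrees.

1. ∠GYN = 38°  [same arc GN]
2. ∠RGY = 23°  [same arc YR]
3. ∠GNY = 46°  [△GYN]
4. ∠GRY = 46°  [same arc GY]
5. ∠GYR = 111°  [△GYR]

∠GYR = 111°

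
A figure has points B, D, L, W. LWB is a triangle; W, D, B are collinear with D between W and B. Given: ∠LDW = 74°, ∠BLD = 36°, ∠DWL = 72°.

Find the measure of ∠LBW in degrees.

1. ∠BDL = 106°  [linear pair at D on WB]
2. ∠DBL = 38°  [△LDB]
3. ∠LBW = 38°  [D on ray BW]

∠LBW = 38°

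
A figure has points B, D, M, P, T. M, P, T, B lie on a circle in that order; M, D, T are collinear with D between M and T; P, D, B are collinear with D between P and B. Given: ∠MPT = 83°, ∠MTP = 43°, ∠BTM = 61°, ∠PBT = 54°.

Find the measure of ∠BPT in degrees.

∠BPT = 22°

1. ∠MBT = 97°  [cyclic MPTB, opposite ∠P+∠B]
2. ∠BMT = 22°  [△MTB]
3. ∠BPT = 22°  [same arc TB]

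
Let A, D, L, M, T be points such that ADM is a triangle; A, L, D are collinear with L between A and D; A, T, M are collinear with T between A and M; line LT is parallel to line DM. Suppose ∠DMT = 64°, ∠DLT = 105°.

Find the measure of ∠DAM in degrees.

1. ∠AMD = 64°  [T on ray MA]
2. ∠ALT = 75°  [linear pair at L on AD]
3. ∠ATL = 64°  [LT∥DM, corresponding at T]
4. ∠LAT = 41°  [△ALT]
5. ∠DAM = 41°  [L on AD, T on AM]

∠DAM = 41°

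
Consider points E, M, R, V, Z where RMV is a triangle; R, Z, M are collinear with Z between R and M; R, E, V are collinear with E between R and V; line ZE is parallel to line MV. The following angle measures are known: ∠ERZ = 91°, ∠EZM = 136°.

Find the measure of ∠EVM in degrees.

∠EVM = 45°

1. ∠EZR = 44°  [linear pair at Z on RM]
2. ∠REZ = 45°  [△RZE]
3. ∠VEZ = 135°  [linear pair at E on RV]
4. ∠EVM = 45°  [ZE∥MV, co-interior at V–E]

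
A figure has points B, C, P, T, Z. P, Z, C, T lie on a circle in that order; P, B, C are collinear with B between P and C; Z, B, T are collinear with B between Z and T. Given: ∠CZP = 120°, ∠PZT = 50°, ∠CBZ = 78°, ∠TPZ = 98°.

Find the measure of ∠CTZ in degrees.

∠CTZ = 28°

1. ∠PCT = 50°  [same arc PT]
2. ∠PBT = 78°  [vertical angles at B]
3. ∠CBT = 102°  [linear pair at B on PC]
4. ∠CTZ = 28°  [△CBT]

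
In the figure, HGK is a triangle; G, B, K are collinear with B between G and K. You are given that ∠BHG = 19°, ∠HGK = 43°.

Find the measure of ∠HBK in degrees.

1. ∠BGH = 43°  [B on ray GK]
2. ∠GBH = 118°  [△HGB]
3. ∠HBK = 62°  [linear pair at B on GK]

∠HBK = 62°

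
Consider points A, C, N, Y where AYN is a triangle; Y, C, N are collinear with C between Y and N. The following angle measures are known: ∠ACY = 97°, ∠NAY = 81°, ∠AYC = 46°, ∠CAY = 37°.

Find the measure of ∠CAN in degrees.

1. ∠ACN = 83°  [linear pair at C on YN]
2. ∠AYN = 46°  [C on ray YN]
3. ∠ANY = 53°  [△AYN]
4. ∠ANC = 53°  [C on ray NY]
5. ∠CAN = 44°  [△ACN]

∠CAN = 44°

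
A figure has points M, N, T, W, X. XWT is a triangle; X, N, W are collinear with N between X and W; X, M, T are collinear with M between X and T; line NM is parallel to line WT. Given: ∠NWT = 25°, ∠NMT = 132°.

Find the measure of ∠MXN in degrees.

∠MXN = 107°

1. ∠TWX = 25°  [N on ray WX]
2. ∠NMX = 48°  [linear pair at M on XT]
3. ∠MNX = 25°  [NM∥WT, corresponding at N]
4. ∠MXN = 107°  [△XNM]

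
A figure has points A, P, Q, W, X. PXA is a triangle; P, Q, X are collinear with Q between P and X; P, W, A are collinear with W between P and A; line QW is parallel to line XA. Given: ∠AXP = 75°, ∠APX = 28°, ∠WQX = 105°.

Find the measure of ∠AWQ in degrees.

∠AWQ = 103°

1. ∠PAX = 77°  [△PXA]
2. ∠PWQ = 77°  [QW∥XA, corresponding at W]
3. ∠AWQ = 103°  [linear pair at W on PA]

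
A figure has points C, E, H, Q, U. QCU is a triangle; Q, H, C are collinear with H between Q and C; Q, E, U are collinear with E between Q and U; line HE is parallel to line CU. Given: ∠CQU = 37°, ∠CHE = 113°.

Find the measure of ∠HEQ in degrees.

1. ∠EQH = 37°  [H on QC, E on QU]
2. ∠EHQ = 67°  [linear pair at H on QC]
3. ∠HEQ = 76°  [△QHE]

∠HEQ = 76°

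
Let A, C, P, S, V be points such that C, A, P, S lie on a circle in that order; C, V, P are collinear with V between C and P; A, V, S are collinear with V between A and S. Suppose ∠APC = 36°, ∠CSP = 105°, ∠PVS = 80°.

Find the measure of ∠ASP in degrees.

1. ∠CAP = 75°  [cyclic CAPS, opposite ∠A+∠S]
2. ∠ACP = 69°  [△CAP]
3. ∠ASP = 69°  [same arc AP]

∠ASP = 69°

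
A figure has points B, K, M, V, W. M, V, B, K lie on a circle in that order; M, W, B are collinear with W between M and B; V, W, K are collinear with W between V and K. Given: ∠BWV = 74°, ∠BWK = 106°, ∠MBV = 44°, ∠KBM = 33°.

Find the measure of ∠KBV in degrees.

1. ∠BVK = 62°  [△VWB]
2. ∠BKV = 41°  [△BWK]
3. ∠KBV = 77°  [△VBK]

∠KBV = 77°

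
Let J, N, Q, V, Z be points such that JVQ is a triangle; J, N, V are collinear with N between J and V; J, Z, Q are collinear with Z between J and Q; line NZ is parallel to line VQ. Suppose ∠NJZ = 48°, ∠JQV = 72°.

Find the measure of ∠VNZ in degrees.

∠VNZ = 120°

1. ∠QJV = 48°  [N on JV, Z on JQ]
2. ∠JVQ = 60°  [△JVQ]
3. ∠JNZ = 60°  [NZ∥VQ, corresponding at N]
4. ∠VNZ = 120°  [linear pair at N on JV]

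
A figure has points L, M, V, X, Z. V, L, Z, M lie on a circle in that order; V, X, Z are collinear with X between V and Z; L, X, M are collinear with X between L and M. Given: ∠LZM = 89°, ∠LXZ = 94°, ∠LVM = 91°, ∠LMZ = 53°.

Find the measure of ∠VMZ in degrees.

∠VMZ = 101°

1. ∠MLZ = 38°  [△LZM]
2. ∠LZV = 48°  [△LXZ]
3. ∠LVZ = 53°  [same arc LZ]
4. ∠VLZ = 79°  [△VLZ]
5. ∠VMZ = 101°  [cyclic VLZM, opposite ∠L+∠M]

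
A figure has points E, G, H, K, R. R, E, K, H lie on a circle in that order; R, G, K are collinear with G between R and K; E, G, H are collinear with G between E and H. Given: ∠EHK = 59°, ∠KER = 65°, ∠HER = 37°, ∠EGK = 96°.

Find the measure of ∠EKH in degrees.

1. ∠ERK = 59°  [same arc EK]
2. ∠EKR = 56°  [△REK]
3. ∠HEK = 28°  [△EGK]
4. ∠EKH = 93°  [△EKH]

∠EKH = 93°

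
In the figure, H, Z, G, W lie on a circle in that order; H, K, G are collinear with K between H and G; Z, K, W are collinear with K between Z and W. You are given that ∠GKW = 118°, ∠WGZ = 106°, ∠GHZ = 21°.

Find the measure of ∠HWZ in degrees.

∠HWZ = 65°

1. ∠HKZ = 118°  [vertical angles at K]
2. ∠WHZ = 74°  [cyclic HZGW, opposite ∠H+∠G]
3. ∠HZW = 41°  [△HKZ]
4. ∠HWZ = 65°  [△HZW]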